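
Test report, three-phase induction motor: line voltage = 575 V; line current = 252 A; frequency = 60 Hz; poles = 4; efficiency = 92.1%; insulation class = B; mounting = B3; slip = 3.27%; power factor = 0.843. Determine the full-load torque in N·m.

1070 N·m

P_in = √3·V·I·cosφ = 1.732 × 575 × 252 × 0.843 = 211565 W
P_out = η·P_in = 0.921 × 211565 = 194851 W
n_s = 120×60/4 = 1800 rpm; n = 1800×(1−0.0327) = 1741 rpm
ω = 2π×1741/60 = 182.3 rad/s
τ = P_out/ω = 194851/182.3 = 1070 N·m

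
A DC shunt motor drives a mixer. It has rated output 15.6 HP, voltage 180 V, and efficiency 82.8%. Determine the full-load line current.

78.1 A

P_out = 15.6 × 746 = 11638 W
P_in = P_out / η = 11638 / 0.828 = 14056 W
I = P_in / V = 14056 / 180 = 78.1 A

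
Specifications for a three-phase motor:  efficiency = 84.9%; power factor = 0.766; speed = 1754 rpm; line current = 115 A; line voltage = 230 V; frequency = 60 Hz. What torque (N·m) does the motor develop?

162 N·m

P_in = √3·V·I·cosφ = 1.732 × 230 × 115 × 0.766 = 35092 W
P_out = η·P_in = 0.849 × 35092 = 29793 W
n = 1754 rpm
ω = 2π×1754/60 = 183.7 rad/s
τ = P_out/ω = 29793/183.7 = 162 N·m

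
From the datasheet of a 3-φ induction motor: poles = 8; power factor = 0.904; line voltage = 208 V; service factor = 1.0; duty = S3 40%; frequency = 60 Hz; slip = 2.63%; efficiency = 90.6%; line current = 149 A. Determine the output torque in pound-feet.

P_in = √3·V·I·cosφ = 1.732 × 208 × 149 × 0.904 = 48525 W
P_out = η·P_in = 0.906 × 48525 = 43964 W
n_s = 120×60/8 = 900 rpm; n = 900×(1−0.0263) = 876 rpm
ω = 2π×876/60 = 91.73 rad/s
τ = P_out/ω = 43964/91.73 = 479.3 N·m
In lb·ft: 479.3/1.356 = 353 lb·ft

353 lb·ft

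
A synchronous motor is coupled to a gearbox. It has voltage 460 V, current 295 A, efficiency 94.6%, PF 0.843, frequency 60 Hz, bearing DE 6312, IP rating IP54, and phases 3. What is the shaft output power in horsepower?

P_in = √3·V·I·cosφ = 1.732 × 460 × 295 × 0.843 = 198132 W
P_out = η·P_in = 0.946 × 198132 = 187433 W
= 187433/746 = 251 HP

251 HP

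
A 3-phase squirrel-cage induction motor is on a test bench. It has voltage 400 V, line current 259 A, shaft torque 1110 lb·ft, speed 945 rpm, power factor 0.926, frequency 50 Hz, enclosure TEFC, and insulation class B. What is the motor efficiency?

τ = 1110 lb·ft × 1.356 = 1505 N·m
ω = 2π × 945/60 = 98.96 rad/s; P_out = τω = 1505 × 98.96 = 148935 W
P_in = √3·V_L·I_L·cosφ = 1.732 × 400 × 259 × 0.926 = 166157 W
η = P_out / P_in = 148935 / 166157 = 0.896 = 89.6%

89.6 %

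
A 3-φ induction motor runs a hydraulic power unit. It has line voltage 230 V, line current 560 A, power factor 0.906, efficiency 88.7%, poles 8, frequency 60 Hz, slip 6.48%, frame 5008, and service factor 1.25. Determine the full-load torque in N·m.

P_in = √3·V·I·cosφ = 1.732 × 230 × 560 × 0.906 = 202112 W
P_out = η·P_in = 0.887 × 202112 = 179273 W
n_s = 120×60/8 = 900 rpm; n = 900×(1−0.0648) = 842 rpm
ω = 2π×842/60 = 88.17 rad/s
τ = P_out/ω = 179273/88.17 = 2030 N·m

2030 N·m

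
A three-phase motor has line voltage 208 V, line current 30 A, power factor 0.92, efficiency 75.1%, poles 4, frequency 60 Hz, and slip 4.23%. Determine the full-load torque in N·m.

41.4 N·m

P_in = √3·V·I·cosφ = 1.732 × 208 × 30 × 0.92 = 9943 W
P_out = η·P_in = 0.751 × 9943 = 7467 W
n_s = 120×60/4 = 1800 rpm; n = 1800×(1−0.0423) = 1724 rpm
ω = 2π×1724/60 = 180.5 rad/s
τ = P_out/ω = 7467/180.5 = 41.4 N·m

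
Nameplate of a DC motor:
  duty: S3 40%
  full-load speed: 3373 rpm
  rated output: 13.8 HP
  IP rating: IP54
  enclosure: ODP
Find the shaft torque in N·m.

29.1 N·m

P_out = 13.8 × 746 = 10295 W
ω = 2π × 3373/60 = 353.2 rad/s
τ = P_out/ω = 10295/353.2 = 29.1 N·m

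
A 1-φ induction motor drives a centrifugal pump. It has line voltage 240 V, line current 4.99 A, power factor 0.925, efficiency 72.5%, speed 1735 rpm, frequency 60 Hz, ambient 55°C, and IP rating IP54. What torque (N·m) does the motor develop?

4.42 N·m

P_in = V·I·cosφ = 240 × 4.99 × 0.925 = 1108 W
P_out = η·P_in = 0.725 × 1108 = 803 W
n = 1735 rpm
ω = 2π×1735/60 = 181.7 rad/s
τ = P_out/ω = 803/181.7 = 4.42 N·m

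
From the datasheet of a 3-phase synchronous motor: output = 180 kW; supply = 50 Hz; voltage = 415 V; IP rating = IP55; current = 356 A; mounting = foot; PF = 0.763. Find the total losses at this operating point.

P_in = √3·V·I·cosφ = 1.732×415×356×0.763 = 195241 W
P_out = 180000 W
Losses = P_in − P_out = 195241 − 180000 = 15241 W

15200 W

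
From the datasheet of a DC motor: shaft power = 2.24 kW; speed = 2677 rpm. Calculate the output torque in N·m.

ω = 2π × 2677/60 = 280.3 rad/s
τ = P/ω = 2240/280.3 = 7.99 N·m

7.99 N·m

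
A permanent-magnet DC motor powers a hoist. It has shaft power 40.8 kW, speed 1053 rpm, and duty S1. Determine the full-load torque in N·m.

ω = 2π × 1053/60 = 110.3 rad/s
τ = P/ω = 40800/110.3 = 370 N·m

370 N·m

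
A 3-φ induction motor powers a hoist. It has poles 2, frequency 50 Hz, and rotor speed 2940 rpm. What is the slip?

n_s = 120f/p = 120×50/2 = 3000 rpm
s = (n_s − n)/n_s = (3000 − 2940)/3000 = 0.0200

2.00 %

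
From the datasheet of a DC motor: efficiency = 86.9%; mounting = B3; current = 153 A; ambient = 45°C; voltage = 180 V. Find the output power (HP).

P_in = V·I = 180 × 153 = 27540 W
P_out = η·P_in = 0.869 × 27540 = 23932 W
= 23932/746 = 32.1 HP

32.1 HP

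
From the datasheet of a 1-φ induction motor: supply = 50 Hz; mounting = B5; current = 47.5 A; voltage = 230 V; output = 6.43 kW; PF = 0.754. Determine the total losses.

P_in = V·I·cosφ = 230×47.5×0.754 = 8237 W
P_out = 6430 W
Losses = P_in − P_out = 8237 − 6430 = 1807 W

1.81 kW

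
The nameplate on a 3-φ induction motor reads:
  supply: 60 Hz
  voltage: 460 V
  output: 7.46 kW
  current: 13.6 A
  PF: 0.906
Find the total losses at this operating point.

2.36 kW

P_in = √3·V·I·cosφ = 1.732×460×13.6×0.906 = 9817 W
P_out = 7460 W
Losses = P_in − P_out = 9817 − 7460 = 2357 W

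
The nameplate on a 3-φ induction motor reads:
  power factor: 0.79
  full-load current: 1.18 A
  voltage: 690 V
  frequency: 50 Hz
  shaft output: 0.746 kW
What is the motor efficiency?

67.0 %

P_out = 0.746 kW = 746 W
P_in = √3·V_L·I_L·cosφ = 1.732 × 690 × 1.18 × 0.79 = 1114 W
η = P_out / P_in = 746 / 1114 = 0.670 = 67.0%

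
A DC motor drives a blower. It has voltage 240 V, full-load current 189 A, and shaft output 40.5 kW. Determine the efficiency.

89.3 %

P_out = 40.5 kW = 40500 W
P_in = V·I = 240 × 189 = 45360 W
η = P_out / P_in = 40500 / 45360 = 0.893 = 89.3%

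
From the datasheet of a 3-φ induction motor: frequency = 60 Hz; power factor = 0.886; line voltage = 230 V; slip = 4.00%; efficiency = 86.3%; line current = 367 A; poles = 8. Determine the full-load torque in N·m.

1240 N·m

P_in = √3·V·I·cosφ = 1.732 × 230 × 367 × 0.886 = 129532 W
P_out = η·P_in = 0.863 × 129532 = 111786 W
n_s = 120×60/8 = 900 rpm; n = 900×(1−0.04) = 864 rpm
ω = 2π×864/60 = 90.48 rad/s
τ = P_out/ω = 111786/90.48 = 1240 N·m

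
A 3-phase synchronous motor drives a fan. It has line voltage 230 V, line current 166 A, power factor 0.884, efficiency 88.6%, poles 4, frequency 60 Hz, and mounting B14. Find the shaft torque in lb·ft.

P_in = √3·V·I·cosφ = 1.732 × 230 × 166 × 0.884 = 58457 W
P_out = η·P_in = 0.886 × 58457 = 51793 W
n = n_s = 120×60/4 = 1800 rpm (synchronous)
ω = 2π×1800/60 = 188.5 rad/s
τ = P_out/ω = 51793/188.5 = 274.8 N·m
In lb·ft: 274.8/1.356 = 203 lb·ft

203 lb·ft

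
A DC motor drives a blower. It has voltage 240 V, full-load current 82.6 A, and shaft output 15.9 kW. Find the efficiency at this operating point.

80.2 %

P_out = 15.9 kW = 15900 W
P_in = V·I = 240 × 82.6 = 19824 W
η = P_out / P_in = 15900 / 19824 = 0.802 = 80.2%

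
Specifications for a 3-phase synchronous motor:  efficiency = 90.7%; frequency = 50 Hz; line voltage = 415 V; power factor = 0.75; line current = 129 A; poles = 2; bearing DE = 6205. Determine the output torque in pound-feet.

P_in = √3·V·I·cosφ = 1.732 × 415 × 129 × 0.75 = 69542 W
P_out = η·P_in = 0.907 × 69542 = 63075 W
n = n_s = 120×50/2 = 3000 rpm (synchronous)
ω = 2π×3000/60 = 314.2 rad/s
τ = P_out/ω = 63075/314.2 = 200.7 N·m
In lb·ft: 200.7/1.356 = 148 lb·ft

148 lb·ft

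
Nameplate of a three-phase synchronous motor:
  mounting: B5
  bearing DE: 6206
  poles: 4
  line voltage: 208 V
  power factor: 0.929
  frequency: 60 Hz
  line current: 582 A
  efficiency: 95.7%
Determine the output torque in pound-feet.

729 lb·ft

P_in = √3·V·I·cosφ = 1.732 × 208 × 582 × 0.929 = 194782 W
P_out = η·P_in = 0.957 × 194782 = 186406 W
n = n_s = 120×60/4 = 1800 rpm (synchronous)
ω = 2π×1800/60 = 188.5 rad/s
τ = P_out/ω = 186406/188.5 = 988.9 N·m
In lb·ft: 988.9/1.356 = 729 lb·ft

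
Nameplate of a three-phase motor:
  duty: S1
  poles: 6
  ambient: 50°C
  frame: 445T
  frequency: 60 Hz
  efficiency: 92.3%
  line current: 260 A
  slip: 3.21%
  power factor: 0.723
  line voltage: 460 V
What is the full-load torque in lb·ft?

838 lb·ft

P_in = √3·V·I·cosφ = 1.732 × 460 × 260 × 0.723 = 149767 W
P_out = η·P_in = 0.923 × 149767 = 138235 W
n_s = 120×60/6 = 1200 rpm; n = 1200×(1−0.0321) = 1161 rpm
ω = 2π×1161/60 = 121.6 rad/s
τ = P_out/ω = 138235/121.6 = 1137 N·m
In lb·ft: 1137/1.356 = 838 lb·ft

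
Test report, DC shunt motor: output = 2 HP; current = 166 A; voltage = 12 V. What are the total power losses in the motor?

P_in = V·I = 12×166 = 1992 W
P_out = 2×746 = 1492 W
Losses = P_in − P_out = 1992 − 1492 = 500 W

500 W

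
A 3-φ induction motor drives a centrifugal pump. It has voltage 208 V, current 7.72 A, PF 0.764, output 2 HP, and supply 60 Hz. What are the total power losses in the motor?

P_in = √3·V·I·cosφ = 1.732×208×7.72×0.764 = 2125 W
P_out = 2×746 = 1492 W
Losses = P_in − P_out = 2125 − 1492 = 633 W

633 W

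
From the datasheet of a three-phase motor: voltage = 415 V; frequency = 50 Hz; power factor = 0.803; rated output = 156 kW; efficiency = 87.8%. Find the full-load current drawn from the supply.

P_out = 156 kW = 156000 W
P_in = P_out / η = 156000 / 0.878 = 177677 W
I_L = P_in / (√3·V_L·cosφ) = 177677 / (1.732 × 415 × 0.803) = 308 A

308 A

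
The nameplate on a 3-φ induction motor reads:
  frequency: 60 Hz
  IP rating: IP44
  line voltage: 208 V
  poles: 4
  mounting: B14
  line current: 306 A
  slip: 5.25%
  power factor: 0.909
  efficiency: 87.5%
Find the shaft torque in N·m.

P_in = √3·V·I·cosφ = 1.732 × 208 × 306 × 0.909 = 100207 W
P_out = η·P_in = 0.875 × 100207 = 87681 W
n_s = 120×60/4 = 1800 rpm; n = 1800×(1−0.0525) = 1706 rpm
ω = 2π×1706/60 = 178.7 rad/s
τ = P_out/ω = 87681/178.7 = 491 N·m

491 N·m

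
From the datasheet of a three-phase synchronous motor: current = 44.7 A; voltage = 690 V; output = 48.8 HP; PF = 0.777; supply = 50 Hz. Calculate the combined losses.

5.1 kW

P_in = √3·V·I·cosφ = 1.732×690×44.7×0.777 = 41507 W
P_out = 48.8×746 = 36405 W
Losses = P_in − P_out = 41507 − 36405 = 5102 W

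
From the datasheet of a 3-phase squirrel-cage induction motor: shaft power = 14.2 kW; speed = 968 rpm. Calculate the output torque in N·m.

140 N·m

ω = 2π × 968/60 = 101.4 rad/s
τ = P/ω = 14200/101.4 = 140 N·m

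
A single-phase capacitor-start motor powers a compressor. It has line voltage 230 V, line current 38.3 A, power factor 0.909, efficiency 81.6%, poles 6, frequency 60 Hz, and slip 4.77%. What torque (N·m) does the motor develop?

54.6 N·m

P_in = V·I·cosφ = 230 × 38.3 × 0.909 = 8007 W
P_out = η·P_in = 0.816 × 8007 = 6534 W
n_s = 120×60/6 = 1200 rpm; n = 1200×(1−0.0477) = 1143 rpm
ω = 2π×1143/60 = 119.7 rad/s
τ = P_out/ω = 6534/119.7 = 54.6 N·m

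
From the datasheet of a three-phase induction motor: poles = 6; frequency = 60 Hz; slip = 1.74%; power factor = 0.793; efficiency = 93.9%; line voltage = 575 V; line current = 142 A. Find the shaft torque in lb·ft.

P_in = √3·V·I·cosφ = 1.732 × 575 × 142 × 0.793 = 112144 W
P_out = η·P_in = 0.939 × 112144 = 105303 W
n_s = 120×60/6 = 1200 rpm; n = 1200×(1−0.0174) = 1179 rpm
ω = 2π×1179/60 = 123.5 rad/s
τ = P_out/ω = 105303/123.5 = 852.7 N·m
In lb·ft: 852.7/1.356 = 629 lb·ft

629 lb·ft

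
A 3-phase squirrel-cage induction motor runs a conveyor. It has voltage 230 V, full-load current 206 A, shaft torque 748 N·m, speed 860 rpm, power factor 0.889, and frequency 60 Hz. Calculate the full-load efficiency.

92.3 %

ω = 2π × 860/60 = 90.06 rad/s; P_out = τω = 748 × 90.06 = 67365 W
P_in = √3·V_L·I_L·cosφ = 1.732 × 230 × 206 × 0.889 = 72953 W
η = P_out / P_in = 67365 / 72953 = 0.923 = 92.3%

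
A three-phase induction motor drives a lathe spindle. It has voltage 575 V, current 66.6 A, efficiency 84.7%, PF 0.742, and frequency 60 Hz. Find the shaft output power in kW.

P_in = √3·V·I·cosφ = 1.732 × 575 × 66.6 × 0.742 = 49215 W
P_out = η·P_in = 0.847 × 49215 = 41685 W

41.7 kW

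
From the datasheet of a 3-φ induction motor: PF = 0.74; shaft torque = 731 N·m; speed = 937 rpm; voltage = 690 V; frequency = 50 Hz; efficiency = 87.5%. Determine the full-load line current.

92.7 A

ω = 2π×937/60 = 98.12 rad/s; P_out = τω = 731 × 98.12 = 71726 W
P_in = P_out / η = 71726 / 0.875 = 81973 W
I_L = P_in / (√3·V_L·cosφ) = 81973 / (1.732 × 690 × 0.74) = 92.7 A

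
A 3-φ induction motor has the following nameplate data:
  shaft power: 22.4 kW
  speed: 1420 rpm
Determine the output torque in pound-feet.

ω = 2π × 1420/60 = 148.7 rad/s
τ = P/ω = 22400/148.7 = 150.6 N·m
In lb·ft: 150.6/1.356 = 111 lb·ft

111 lb·ft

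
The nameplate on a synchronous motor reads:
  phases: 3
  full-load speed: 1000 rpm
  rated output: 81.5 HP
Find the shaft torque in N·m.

581 N·m

P_out = 81.5 × 746 = 60799 W
ω = 2π × 1000/60 = 104.7 rad/s
τ = P_out/ω = 60799/104.7 = 581 N·m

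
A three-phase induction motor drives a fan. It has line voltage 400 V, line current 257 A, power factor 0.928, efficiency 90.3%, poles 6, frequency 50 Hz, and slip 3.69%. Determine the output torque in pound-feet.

P_in = √3·V·I·cosφ = 1.732 × 400 × 257 × 0.928 = 165230 W
P_out = η·P_in = 0.903 × 165230 = 149203 W
n_s = 120×50/6 = 1000 rpm; n = 1000×(1−0.0369) = 963 rpm
ω = 2π×963/60 = 100.8 rad/s
τ = P_out/ω = 149203/100.8 = 1480 N·m
In lb·ft: 1480/1.356 = 1090 lb·ft

1090 lb·ft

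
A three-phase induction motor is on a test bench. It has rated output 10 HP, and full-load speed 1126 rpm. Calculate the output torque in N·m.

63.3 N·m

P_out = 10 × 746 = 7460 W
ω = 2π × 1126/60 = 117.9 rad/s
τ = P_out/ω = 7460/117.9 = 63.3 N·m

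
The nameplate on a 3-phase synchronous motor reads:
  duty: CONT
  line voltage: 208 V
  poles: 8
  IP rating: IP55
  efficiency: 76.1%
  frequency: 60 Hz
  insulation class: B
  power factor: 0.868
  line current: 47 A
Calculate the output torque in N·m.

P_in = √3·V·I·cosφ = 1.732 × 208 × 47 × 0.868 = 14697 W
P_out = η·P_in = 0.761 × 14697 = 11184 W
n = n_s = 120×60/8 = 900 rpm (synchronous)
ω = 2π×900/60 = 94.25 rad/s
τ = P_out/ω = 11184/94.25 = 119 N·m

119 N·m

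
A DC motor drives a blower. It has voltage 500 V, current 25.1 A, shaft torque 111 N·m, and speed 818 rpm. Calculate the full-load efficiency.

ω = 2π × 818/60 = 85.66 rad/s; P_out = τω = 111 × 85.66 = 9508 W
P_in = V·I = 500 × 25.1 = 12550 W
η = P_out / P_in = 9508 / 12550 = 0.758 = 75.8%

75.8 %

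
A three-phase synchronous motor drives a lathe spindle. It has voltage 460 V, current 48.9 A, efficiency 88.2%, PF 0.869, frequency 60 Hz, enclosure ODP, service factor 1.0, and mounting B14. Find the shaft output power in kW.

29.9 kW

P_in = √3·V·I·cosφ = 1.732 × 460 × 48.9 × 0.869 = 33856 W
P_out = η·P_in = 0.882 × 33856 = 29861 W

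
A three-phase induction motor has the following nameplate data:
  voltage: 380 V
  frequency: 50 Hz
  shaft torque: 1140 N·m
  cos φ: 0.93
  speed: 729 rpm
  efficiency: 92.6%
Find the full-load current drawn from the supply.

154 A

ω = 2π×729/60 = 76.34 rad/s; P_out = τω = 1140 × 76.34 = 87028 W
P_in = P_out / η = 87028 / 0.926 = 93983 W
I_L = P_in / (√3·V_L·cosφ) = 93983 / (1.732 × 380 × 0.93) = 154 A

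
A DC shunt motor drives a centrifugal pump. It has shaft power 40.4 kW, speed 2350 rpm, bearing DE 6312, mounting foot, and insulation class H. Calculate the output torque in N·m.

ω = 2π × 2350/60 = 246.1 rad/s
τ = P/ω = 40400/246.1 = 164 N·m

164 N·m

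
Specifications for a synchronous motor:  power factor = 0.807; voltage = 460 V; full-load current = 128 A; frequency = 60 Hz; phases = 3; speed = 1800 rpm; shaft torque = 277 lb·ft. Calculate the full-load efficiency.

τ = 277 lb·ft × 1.356 = 375.6 N·m
ω = 2π × 1800/60 = 188.5 rad/s; P_out = τω = 375.6 × 188.5 = 70801 W
P_in = √3·V_L·I_L·cosφ = 1.732 × 460 × 128 × 0.807 = 82298 W
η = P_out / P_in = 70801 / 82298 = 0.860 = 86.0%

86.0 %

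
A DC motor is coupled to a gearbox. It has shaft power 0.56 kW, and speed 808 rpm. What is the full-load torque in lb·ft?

4.88 lb·ft

ω = 2π × 808/60 = 84.61 rad/s
τ = P/ω = 560/84.61 = 6.619 N·m
In lb·ft: 6.619/1.356 = 4.88 lb·ft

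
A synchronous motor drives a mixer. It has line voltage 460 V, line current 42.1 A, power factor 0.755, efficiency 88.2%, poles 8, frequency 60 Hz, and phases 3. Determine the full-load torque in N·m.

237 N·m

P_in = √3·V·I·cosφ = 1.732 × 460 × 42.1 × 0.755 = 25324 W
P_out = η·P_in = 0.882 × 25324 = 22336 W
n = n_s = 120×60/8 = 900 rpm (synchronous)
ω = 2π×900/60 = 94.25 rad/s
τ = P_out/ω = 22336/94.25 = 237 N·m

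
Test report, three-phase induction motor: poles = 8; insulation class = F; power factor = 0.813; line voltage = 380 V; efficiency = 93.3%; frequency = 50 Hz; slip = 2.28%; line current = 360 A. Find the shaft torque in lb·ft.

P_in = √3·V·I·cosφ = 1.732 × 380 × 360 × 0.813 = 192630 W
P_out = η·P_in = 0.933 × 192630 = 179724 W
n_s = 120×50/8 = 750 rpm; n = 750×(1−0.0228) = 733 rpm
ω = 2π×733/60 = 76.76 rad/s
τ = P_out/ω = 179724/76.76 = 2341 N·m
In lb·ft: 2341/1.356 = 1730 lb·ft

1730 lb·ft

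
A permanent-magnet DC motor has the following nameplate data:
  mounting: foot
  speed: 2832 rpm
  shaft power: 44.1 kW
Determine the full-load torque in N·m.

ω = 2π × 2832/60 = 296.6 rad/s
τ = P/ω = 44100/296.6 = 149 N·m

149 N·m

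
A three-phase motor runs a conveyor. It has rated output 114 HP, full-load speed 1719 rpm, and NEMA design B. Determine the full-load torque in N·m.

472 N·m

P_out = 114 × 746 = 85044 W
ω = 2π × 1719/60 = 180 rad/s
τ = P_out/ω = 85044/180 = 472 N·m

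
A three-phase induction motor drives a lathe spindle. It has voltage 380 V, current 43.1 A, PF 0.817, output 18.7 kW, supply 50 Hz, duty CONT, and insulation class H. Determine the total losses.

P_in = √3·V·I·cosφ = 1.732×380×43.1×0.817 = 23176 W
P_out = 18700 W
Losses = P_in − P_out = 23176 − 18700 = 4476 W

4.48 kW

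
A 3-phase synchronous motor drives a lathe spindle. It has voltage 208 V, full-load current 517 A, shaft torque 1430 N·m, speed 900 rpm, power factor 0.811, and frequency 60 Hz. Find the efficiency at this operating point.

89.2 %

ω = 2π × 900/60 = 94.25 rad/s; P_out = τω = 1430 × 94.25 = 134778 W
P_in = √3·V_L·I_L·cosφ = 1.732 × 208 × 517 × 0.811 = 151051 W
η = P_out / P_in = 134778 / 151051 = 0.892 = 89.2%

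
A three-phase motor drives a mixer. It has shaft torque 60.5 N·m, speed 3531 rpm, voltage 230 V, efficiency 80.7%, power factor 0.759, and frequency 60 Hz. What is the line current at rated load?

91.7 A

ω = 2π×3531/60 = 369.8 rad/s; P_out = τω = 60.5 × 369.8 = 22373 W
P_in = P_out / η = 22373 / 0.807 = 27724 W
I_L = P_in / (√3·V_L·cosφ) = 27724 / (1.732 × 230 × 0.759) = 91.7 A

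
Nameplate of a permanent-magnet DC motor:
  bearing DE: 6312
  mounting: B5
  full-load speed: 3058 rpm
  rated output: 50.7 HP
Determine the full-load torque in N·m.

P_out = 50.7 × 746 = 37822 W
ω = 2π × 3058/60 = 320.2 rad/s
τ = P_out/ω = 37822/320.2 = 118 N·m

118 N·m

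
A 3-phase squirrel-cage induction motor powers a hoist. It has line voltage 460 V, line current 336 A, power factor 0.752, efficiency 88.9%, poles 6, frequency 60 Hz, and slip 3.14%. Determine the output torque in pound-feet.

P_in = √3·V·I·cosφ = 1.732 × 460 × 336 × 0.752 = 201309 W
P_out = η·P_in = 0.889 × 201309 = 178964 W
n_s = 120×60/6 = 1200 rpm; n = 1200×(1−0.0314) = 1162 rpm
ω = 2π×1162/60 = 121.7 rad/s
τ = P_out/ω = 178964/121.7 = 1471 N·m
In lb·ft: 1471/1.356 = 1080 lb·ft

1080 lb·ft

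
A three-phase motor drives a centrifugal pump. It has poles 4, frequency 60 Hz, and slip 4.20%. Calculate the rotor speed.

n_s = 120f/p = 120×60/4 = 1800 rpm
n = n_s(1 − s) = 1800 × (1 − 0.042) = 1724 rpm

1724 rpm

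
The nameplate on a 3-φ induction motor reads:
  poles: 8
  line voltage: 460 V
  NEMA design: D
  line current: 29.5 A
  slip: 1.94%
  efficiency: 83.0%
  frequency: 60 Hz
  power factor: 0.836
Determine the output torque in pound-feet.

P_in = √3·V·I·cosφ = 1.732 × 460 × 29.5 × 0.836 = 19649 W
P_out = η·P_in = 0.83 × 19649 = 16309 W
n_s = 120×60/8 = 900 rpm; n = 900×(1−0.0194) = 883 rpm
ω = 2π×883/60 = 92.47 rad/s
τ = P_out/ω = 16309/92.47 = 176.4 N·m
In lb·ft: 176.4/1.356 = 130 lb·ft

130 lb·ft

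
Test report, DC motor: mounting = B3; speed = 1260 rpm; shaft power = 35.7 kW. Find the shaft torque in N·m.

ω = 2π × 1260/60 = 131.9 rad/s
τ = P/ω = 35700/131.9 = 271 N·m

271 N·m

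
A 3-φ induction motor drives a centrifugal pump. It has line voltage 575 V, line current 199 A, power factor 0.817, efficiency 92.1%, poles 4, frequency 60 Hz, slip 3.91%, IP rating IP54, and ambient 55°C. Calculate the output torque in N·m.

P_in = √3·V·I·cosφ = 1.732 × 575 × 199 × 0.817 = 161916 W
P_out = η·P_in = 0.921 × 161916 = 149125 W
n_s = 120×60/4 = 1800 rpm; n = 1800×(1−0.0391) = 1730 rpm
ω = 2π×1730/60 = 181.2 rad/s
τ = P_out/ω = 149125/181.2 = 823 N·m

823 N·m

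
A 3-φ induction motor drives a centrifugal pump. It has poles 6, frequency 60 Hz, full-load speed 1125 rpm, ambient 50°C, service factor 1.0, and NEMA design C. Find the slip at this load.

n_s = 120f/p = 120×60/6 = 1200 rpm
s = (n_s − n)/n_s = (1200 − 1125)/1200 = 0.0625

6.25 %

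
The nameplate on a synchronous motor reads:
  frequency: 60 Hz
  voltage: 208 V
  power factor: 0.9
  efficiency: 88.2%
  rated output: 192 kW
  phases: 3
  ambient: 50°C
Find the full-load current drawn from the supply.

P_out = 192 kW = 192000 W
P_in = P_out / η = 192000 / 0.882 = 217687 W
I_L = P_in / (√3·V_L·cosφ) = 217687 / (1.732 × 208 × 0.9) = 671 A

671 A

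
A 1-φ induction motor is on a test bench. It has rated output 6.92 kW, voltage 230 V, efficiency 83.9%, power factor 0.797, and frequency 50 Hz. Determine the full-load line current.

45 A

P_out = 6.92 kW = 6920 W
P_in = P_out / η = 6920 / 0.839 = 8248 W
I = P_in / (V·cosφ) = 8248 / (230 × 0.797) = 45 A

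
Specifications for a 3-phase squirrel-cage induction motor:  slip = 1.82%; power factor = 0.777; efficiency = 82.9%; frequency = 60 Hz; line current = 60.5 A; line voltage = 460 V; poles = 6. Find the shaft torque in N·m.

252 N·m

P_in = √3·V·I·cosφ = 1.732 × 460 × 60.5 × 0.777 = 37453 W
P_out = η·P_in = 0.829 × 37453 = 31049 W
n_s = 120×60/6 = 1200 rpm; n = 1200×(1−0.0182) = 1178 rpm
ω = 2π×1178/60 = 123.4 rad/s
τ = P_out/ω = 31049/123.4 = 252 N·m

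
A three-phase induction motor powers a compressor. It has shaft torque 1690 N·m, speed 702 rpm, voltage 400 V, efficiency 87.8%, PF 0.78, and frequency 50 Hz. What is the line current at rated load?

262 A

ω = 2π×702/60 = 73.51 rad/s; P_out = τω = 1690 × 73.51 = 124232 W
P_in = P_out / η = 124232 / 0.878 = 141494 W
I_L = P_in / (√3·V_L·cosφ) = 141494 / (1.732 × 400 × 0.78) = 262 A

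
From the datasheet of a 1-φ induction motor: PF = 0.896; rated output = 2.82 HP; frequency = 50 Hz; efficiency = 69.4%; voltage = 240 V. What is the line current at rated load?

14.1 A

P_out = 2.82 × 746 = 2104 W
P_in = P_out / η = 2104 / 0.694 = 3032 W
I = P_in / (V·cosφ) = 3032 / (240 × 0.896) = 14.1 A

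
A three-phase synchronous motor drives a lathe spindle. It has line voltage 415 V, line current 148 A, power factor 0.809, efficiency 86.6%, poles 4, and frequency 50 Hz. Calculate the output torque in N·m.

P_in = √3·V·I·cosφ = 1.732 × 415 × 148 × 0.809 = 86061 W
P_out = η·P_in = 0.866 × 86061 = 74529 W
n = n_s = 120×50/4 = 1500 rpm (synchronous)
ω = 2π×1500/60 = 157.1 rad/s
τ = P_out/ω = 74529/157.1 = 474 N·m

474 N·m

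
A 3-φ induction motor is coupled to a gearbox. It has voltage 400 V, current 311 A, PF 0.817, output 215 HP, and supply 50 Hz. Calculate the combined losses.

15.6 kW

P_in = √3·V·I·cosφ = 1.732×400×311×0.817 = 176031 W
P_out = 215×746 = 160390 W
Losses = P_in − P_out = 176031 − 160390 = 15641 W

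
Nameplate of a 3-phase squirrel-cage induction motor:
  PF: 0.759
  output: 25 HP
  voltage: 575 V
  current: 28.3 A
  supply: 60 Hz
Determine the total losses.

2.74 kW

P_in = √3·V·I·cosφ = 1.732×575×28.3×0.759 = 21392 W
P_out = 25×746 = 18650 W
Losses = P_in − P_out = 21392 − 18650 = 2742 W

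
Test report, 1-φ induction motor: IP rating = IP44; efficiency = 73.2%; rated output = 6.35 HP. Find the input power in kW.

6.47 kW

P_out = 6.35 × 746 = 4737 W
P_in = P_out/η = 4737/0.732 = 6471 W = 6.47 kW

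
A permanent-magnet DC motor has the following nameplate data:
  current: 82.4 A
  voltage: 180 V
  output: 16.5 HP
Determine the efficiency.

P_out = 16.5 × 746 = 12309 W
P_in = V·I = 180 × 82.4 = 14832 W
η = P_out / P_in = 12309 / 14832 = 0.830 = 83.0%

83.0 %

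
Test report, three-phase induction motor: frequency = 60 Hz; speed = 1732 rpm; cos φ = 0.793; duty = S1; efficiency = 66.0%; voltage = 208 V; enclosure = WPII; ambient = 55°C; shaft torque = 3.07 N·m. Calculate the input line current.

2.95 A

ω = 2π×1732/60 = 181.4 rad/s; P_out = τω = 3.07 × 181.4 = 557 W
P_in = P_out / η = 557 / 0.660 = 844 W
I_L = P_in / (√3·V_L·cosφ) = 844 / (1.732 × 208 × 0.793) = 2.95 A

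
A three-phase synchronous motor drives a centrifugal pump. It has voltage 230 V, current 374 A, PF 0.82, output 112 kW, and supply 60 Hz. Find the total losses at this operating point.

P_in = √3·V·I·cosφ = 1.732×230×374×0.82 = 122169 W
P_out = 112000 W
Losses = P_in − P_out = 122169 − 112000 = 10169 W

10.2 kW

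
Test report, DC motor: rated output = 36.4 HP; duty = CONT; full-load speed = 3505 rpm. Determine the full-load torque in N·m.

74 N·m

P_out = 36.4 × 746 = 27154 W
ω = 2π × 3505/60 = 367 rad/s
τ = P_out/ω = 27154/367 = 74 N·m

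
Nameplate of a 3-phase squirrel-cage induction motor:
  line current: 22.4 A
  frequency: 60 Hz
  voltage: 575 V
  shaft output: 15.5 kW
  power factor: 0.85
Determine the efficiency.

P_out = 15.5 kW = 15500 W
P_in = √3·V_L·I_L·cosφ = 1.732 × 575 × 22.4 × 0.85 = 18962 W
η = P_out / P_in = 15500 / 18962 = 0.817 = 81.7%

81.7 %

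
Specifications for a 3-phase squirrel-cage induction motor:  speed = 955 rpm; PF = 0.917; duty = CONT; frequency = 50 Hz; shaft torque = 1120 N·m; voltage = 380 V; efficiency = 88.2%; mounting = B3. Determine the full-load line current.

ω = 2π×955/60 = 100 rad/s; P_out = τω = 1120 × 100 = 112000 W
P_in = P_out / η = 112000 / 0.882 = 126984 W
I_L = P_in / (√3·V_L·cosφ) = 126984 / (1.732 × 380 × 0.917) = 210 A

210 A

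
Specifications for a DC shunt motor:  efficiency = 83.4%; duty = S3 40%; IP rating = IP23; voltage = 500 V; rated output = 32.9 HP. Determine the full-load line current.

58.9 A

P_out = 32.9 × 746 = 24543 W
P_in = P_out / η = 24543 / 0.834 = 29428 W
I = P_in / V = 29428 / 500 = 58.9 A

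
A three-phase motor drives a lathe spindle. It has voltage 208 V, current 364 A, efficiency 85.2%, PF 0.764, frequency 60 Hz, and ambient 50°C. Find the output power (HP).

114 HP

P_in = √3·V·I·cosφ = 1.732 × 208 × 364 × 0.764 = 100186 W
P_out = η·P_in = 0.852 × 100186 = 85358 W
= 85358/746 = 114 HP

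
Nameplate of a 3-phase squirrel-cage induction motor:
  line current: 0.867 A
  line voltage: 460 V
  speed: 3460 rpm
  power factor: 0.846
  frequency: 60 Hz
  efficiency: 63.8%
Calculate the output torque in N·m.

P_in = √3·V·I·cosφ = 1.732 × 460 × 0.867 × 0.846 = 584 W
P_out = η·P_in = 0.638 × 584 = 373 W
n = 3460 rpm
ω = 2π×3460/60 = 362.3 rad/s
τ = P_out/ω = 373/362.3 = 1.03 N·m

1.03 N·m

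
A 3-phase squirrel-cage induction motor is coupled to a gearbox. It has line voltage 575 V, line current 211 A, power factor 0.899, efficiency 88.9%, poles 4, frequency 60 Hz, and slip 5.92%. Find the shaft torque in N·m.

P_in = √3·V·I·cosφ = 1.732 × 575 × 211 × 0.899 = 188911 W
P_out = η·P_in = 0.889 × 188911 = 167942 W
n_s = 120×60/4 = 1800 rpm; n = 1800×(1−0.0592) = 1693 rpm
ω = 2π×1693/60 = 177.3 rad/s
τ = P_out/ω = 167942/177.3 = 947 N·m

947 N·m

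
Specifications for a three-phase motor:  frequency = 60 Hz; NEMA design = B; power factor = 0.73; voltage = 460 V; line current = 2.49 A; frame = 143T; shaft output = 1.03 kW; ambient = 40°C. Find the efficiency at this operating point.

P_out = 1.03 kW = 1030 W
P_in = √3·V_L·I_L·cosφ = 1.732 × 460 × 2.49 × 0.73 = 1448 W
η = P_out / P_in = 1030 / 1448 = 0.711 = 71.1%

71.1 %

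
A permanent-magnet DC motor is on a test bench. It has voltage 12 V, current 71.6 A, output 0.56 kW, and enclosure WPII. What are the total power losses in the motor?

299 W

P_in = V·I = 12×71.6 = 859 W
P_out = 560 W
Losses = P_in − P_out = 859 − 560 = 299 W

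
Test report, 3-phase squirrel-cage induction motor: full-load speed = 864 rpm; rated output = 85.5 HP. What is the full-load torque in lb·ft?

P_out = 85.5 × 746 = 63783 W
ω = 2π × 864/60 = 90.48 rad/s
τ = P_out/ω = 63783/90.48 = 704.9 N·m
In lb·ft: 704.9/1.356 = 520 lb·ft

520 lb·ft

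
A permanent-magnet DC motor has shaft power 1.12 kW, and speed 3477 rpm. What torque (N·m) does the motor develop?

3.08 N·m

ω = 2π × 3477/60 = 364.1 rad/s
τ = P/ω = 1120/364.1 = 3.08 N·m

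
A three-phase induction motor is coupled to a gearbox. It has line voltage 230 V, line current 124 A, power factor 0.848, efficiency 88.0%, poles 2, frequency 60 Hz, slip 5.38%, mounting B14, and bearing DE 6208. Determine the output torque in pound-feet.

76.2 lb·ft

P_in = √3·V·I·cosφ = 1.732 × 230 × 124 × 0.848 = 41888 W
P_out = η·P_in = 0.88 × 41888 = 36861 W
n_s = 120×60/2 = 3600 rpm; n = 3600×(1−0.0538) = 3406 rpm
ω = 2π×3406/60 = 356.7 rad/s
τ = P_out/ω = 36861/356.7 = 103.3 N·m
In lb·ft: 103.3/1.356 = 76.2 lb·ft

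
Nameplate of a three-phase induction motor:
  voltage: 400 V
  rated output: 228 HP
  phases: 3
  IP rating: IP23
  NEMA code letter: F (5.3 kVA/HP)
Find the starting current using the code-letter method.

S_LR = 5.3 × 228 = 1208.4 kVA
I_LR = S_LR/(√3·V_L) = 1208400/(1.732×400) = 1740 A

1740 A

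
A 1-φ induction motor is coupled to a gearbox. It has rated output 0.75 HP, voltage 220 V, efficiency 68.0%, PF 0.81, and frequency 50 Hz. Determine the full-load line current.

P_out = 0.75 × 746 = 560 W
P_in = P_out / η = 560 / 0.680 = 824 W
I = P_in / (V·cosφ) = 824 / (220 × 0.81) = 4.62 A

4.62 A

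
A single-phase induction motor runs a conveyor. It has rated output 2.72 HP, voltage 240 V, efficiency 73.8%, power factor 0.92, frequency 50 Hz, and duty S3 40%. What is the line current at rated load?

12.5 A

P_out = 2.72 × 746 = 2029 W
P_in = P_out / η = 2029 / 0.738 = 2749 W
I = P_in / (V·cosφ) = 2749 / (240 × 0.92) = 12.5 A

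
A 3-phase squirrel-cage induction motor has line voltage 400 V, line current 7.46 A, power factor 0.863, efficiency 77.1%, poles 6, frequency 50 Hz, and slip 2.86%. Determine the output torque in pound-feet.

P_in = √3·V·I·cosφ = 1.732 × 400 × 7.46 × 0.863 = 4460 W
P_out = η·P_in = 0.771 × 4460 = 3439 W
n_s = 120×50/6 = 1000 rpm; n = 1000×(1−0.0286) = 971 rpm
ω = 2π×971/60 = 101.7 rad/s
τ = P_out/ω = 3439/101.7 = 33.82 N·m
In lb·ft: 33.82/1.356 = 24.9 lb·ft

24.9 lb·ft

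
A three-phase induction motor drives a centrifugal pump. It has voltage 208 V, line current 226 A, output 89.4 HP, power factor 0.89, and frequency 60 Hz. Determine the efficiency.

92.0 %

P_out = 89.4 × 746 = 66692 W
P_in = √3·V_L·I_L·cosφ = 1.732 × 208 × 226 × 0.89 = 72462 W
η = P_out / P_in = 66692 / 72462 = 0.920 = 92.0%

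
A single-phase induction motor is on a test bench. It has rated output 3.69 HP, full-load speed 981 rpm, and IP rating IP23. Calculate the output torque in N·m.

P_out = 3.69 × 746 = 2753 W
ω = 2π × 981/60 = 102.7 rad/s
τ = P_out/ω = 2753/102.7 = 26.8 N·m

26.8 N·m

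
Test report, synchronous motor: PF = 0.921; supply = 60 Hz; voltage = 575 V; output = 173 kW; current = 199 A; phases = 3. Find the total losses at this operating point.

P_in = √3·V·I·cosφ = 1.732×575×199×0.921 = 182528 W
P_out = 173000 W
Losses = P_in − P_out = 182528 − 173000 = 9528 W

9.53 kW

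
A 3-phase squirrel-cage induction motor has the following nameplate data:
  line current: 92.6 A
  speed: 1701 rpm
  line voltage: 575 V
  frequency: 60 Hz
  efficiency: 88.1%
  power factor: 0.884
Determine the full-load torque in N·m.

403 N·m

P_in = √3·V·I·cosφ = 1.732 × 575 × 92.6 × 0.884 = 81523 W
P_out = η·P_in = 0.881 × 81523 = 71822 W
n = 1701 rpm
ω = 2π×1701/60 = 178.1 rad/s
τ = P_out/ω = 71822/178.1 = 403 N·m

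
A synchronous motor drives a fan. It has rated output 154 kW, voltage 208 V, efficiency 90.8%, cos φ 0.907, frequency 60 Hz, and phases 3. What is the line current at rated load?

519 A

P_out = 154 kW = 154000 W
P_in = P_out / η = 154000 / 0.908 = 169604 W
I_L = P_in / (√3·V_L·cosφ) = 169604 / (1.732 × 208 × 0.907) = 519 A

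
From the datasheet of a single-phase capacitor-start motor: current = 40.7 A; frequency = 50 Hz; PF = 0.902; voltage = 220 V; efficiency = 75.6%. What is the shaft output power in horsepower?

8.18 HP

P_in = V·I·cosφ = 220 × 40.7 × 0.902 = 8077 W
P_out = η·P_in = 0.756 × 8077 = 6106 W
= 6106/746 = 8.18 HP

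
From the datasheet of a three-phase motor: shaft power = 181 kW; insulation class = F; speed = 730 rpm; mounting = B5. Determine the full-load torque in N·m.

2370 N·m

ω = 2π × 730/60 = 76.45 rad/s
τ = P/ω = 181000/76.45 = 2370 N·m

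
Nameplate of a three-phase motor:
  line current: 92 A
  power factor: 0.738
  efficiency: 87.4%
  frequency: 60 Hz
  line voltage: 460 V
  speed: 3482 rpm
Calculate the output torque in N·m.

130 N·m

P_in = √3·V·I·cosφ = 1.732 × 460 × 92 × 0.738 = 54094 W
P_out = η·P_in = 0.874 × 54094 = 47278 W
n = 3482 rpm
ω = 2π×3482/60 = 364.6 rad/s
τ = P_out/ω = 47278/364.6 = 130 N·m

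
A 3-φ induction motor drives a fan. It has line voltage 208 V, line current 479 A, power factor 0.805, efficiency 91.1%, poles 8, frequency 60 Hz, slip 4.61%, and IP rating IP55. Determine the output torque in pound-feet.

1040 lb·ft

P_in = √3·V·I·cosφ = 1.732 × 208 × 479 × 0.805 = 138913 W
P_out = η·P_in = 0.911 × 138913 = 126550 W
n_s = 120×60/8 = 900 rpm; n = 900×(1−0.0461) = 859 rpm
ω = 2π×859/60 = 89.95 rad/s
τ = P_out/ω = 126550/89.95 = 1407 N·m
In lb·ft: 1407/1.356 = 1040 lb·ft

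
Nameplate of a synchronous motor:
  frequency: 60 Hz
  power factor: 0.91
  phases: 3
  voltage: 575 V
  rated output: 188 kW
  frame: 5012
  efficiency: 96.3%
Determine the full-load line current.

P_out = 188 kW = 188000 W
P_in = P_out / η = 188000 / 0.963 = 195223 W
I_L = P_in / (√3·V_L·cosφ) = 195223 / (1.732 × 575 × 0.91) = 215 A

215 A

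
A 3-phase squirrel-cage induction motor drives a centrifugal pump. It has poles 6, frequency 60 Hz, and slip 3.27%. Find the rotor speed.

n_s = 120f/p = 120×60/6 = 1200 rpm
n = n_s(1 − s) = 1200 × (1 − 0.0327) = 1161 rpm

1161 rpm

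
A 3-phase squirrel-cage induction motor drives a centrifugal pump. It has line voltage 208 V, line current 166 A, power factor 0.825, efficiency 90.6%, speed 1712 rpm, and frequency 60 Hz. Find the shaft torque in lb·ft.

184 lb·ft

P_in = √3·V·I·cosφ = 1.732 × 208 × 166 × 0.825 = 49337 W
P_out = η·P_in = 0.906 × 49337 = 44699 W
n = 1712 rpm
ω = 2π×1712/60 = 179.3 rad/s
τ = P_out/ω = 44699/179.3 = 249.3 N·m
In lb·ft: 249.3/1.356 = 184 lb·ft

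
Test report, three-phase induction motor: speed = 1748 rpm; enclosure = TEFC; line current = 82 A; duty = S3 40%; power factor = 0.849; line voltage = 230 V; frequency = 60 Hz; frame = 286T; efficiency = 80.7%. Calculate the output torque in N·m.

P_in = √3·V·I·cosφ = 1.732 × 230 × 82 × 0.849 = 27733 W
P_out = η·P_in = 0.807 × 27733 = 22381 W
n = 1748 rpm
ω = 2π×1748/60 = 183.1 rad/s
τ = P_out/ω = 22381/183.1 = 122 N·m

122 N·m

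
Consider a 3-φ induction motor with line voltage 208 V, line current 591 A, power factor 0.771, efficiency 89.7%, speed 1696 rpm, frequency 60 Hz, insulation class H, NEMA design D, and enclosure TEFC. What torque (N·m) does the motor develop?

P_in = √3·V·I·cosφ = 1.732 × 208 × 591 × 0.771 = 164155 W
P_out = η·P_in = 0.897 × 164155 = 147247 W
n = 1696 rpm
ω = 2π×1696/60 = 177.6 rad/s
τ = P_out/ω = 147247/177.6 = 829 N·m

829 N·m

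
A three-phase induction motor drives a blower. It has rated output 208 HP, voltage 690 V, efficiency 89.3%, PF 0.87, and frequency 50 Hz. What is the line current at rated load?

167 A

P_out = 208 × 746 = 155168 W
P_in = P_out / η = 155168 / 0.893 = 173760 W
I_L = P_in / (√3·V_L·cosφ) = 173760 / (1.732 × 690 × 0.87) = 167 A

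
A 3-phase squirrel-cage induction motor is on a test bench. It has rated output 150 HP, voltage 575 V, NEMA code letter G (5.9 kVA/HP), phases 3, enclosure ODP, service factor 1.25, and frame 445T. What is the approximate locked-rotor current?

S_LR = 5.9 × 150 = 885 kVA
I_LR = S_LR/(√3·V_L) = 885000/(1.732×575) = 889 A

889 A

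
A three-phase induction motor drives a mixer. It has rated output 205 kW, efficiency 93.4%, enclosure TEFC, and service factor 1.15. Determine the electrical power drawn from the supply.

219 kW

P_out = 205000 W
P_in = P_out/η = 205000/0.934 = 219486 W = 219 kW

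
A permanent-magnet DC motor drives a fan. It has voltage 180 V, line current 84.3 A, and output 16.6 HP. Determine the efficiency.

81.6 %

P_out = 16.6 × 746 = 12384 W
P_in = V·I = 180 × 84.3 = 15174 W
η = P_out / P_in = 12384 / 15174 = 0.816 = 81.6%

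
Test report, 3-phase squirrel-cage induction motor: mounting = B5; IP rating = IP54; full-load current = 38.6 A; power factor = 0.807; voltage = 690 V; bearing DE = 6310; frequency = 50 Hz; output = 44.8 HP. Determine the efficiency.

89.8 %

P_out = 44.8 × 746 = 33421 W
P_in = √3·V_L·I_L·cosφ = 1.732 × 690 × 38.6 × 0.807 = 37227 W
η = P_out / P_in = 33421 / 37227 = 0.898 = 89.8%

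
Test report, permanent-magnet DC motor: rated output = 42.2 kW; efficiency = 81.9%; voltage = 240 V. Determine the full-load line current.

215 A

P_out = 42.2 kW = 42200 W
P_in = P_out / η = 42200 / 0.819 = 51526 W
I = P_in / V = 51526 / 240 = 215 A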